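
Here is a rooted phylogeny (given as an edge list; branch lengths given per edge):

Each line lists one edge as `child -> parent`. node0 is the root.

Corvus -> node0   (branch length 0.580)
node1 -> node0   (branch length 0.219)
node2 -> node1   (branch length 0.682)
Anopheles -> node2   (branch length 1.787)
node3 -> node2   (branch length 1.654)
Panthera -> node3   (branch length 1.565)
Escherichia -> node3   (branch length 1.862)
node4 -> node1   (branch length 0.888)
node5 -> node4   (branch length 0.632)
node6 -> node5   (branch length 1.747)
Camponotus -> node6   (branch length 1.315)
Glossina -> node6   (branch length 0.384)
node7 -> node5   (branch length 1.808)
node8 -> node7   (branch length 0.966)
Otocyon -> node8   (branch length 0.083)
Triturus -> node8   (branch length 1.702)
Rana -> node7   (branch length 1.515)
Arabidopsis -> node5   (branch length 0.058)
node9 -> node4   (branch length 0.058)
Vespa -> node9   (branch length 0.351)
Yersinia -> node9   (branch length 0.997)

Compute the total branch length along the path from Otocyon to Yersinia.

The path runs Otocyon → … → MRCA → … → Yersinia; the MRCA is the node subtending (((Camponotus,Glossina),((Otocyon,Triturus),Rana),Arabidopsis),(Vespa,Yersinia)).
Branch lengths along that path: 0.083 + 0.966 + 1.808 + 0.632 + 0.058 + 0.997 = 4.544.

4.544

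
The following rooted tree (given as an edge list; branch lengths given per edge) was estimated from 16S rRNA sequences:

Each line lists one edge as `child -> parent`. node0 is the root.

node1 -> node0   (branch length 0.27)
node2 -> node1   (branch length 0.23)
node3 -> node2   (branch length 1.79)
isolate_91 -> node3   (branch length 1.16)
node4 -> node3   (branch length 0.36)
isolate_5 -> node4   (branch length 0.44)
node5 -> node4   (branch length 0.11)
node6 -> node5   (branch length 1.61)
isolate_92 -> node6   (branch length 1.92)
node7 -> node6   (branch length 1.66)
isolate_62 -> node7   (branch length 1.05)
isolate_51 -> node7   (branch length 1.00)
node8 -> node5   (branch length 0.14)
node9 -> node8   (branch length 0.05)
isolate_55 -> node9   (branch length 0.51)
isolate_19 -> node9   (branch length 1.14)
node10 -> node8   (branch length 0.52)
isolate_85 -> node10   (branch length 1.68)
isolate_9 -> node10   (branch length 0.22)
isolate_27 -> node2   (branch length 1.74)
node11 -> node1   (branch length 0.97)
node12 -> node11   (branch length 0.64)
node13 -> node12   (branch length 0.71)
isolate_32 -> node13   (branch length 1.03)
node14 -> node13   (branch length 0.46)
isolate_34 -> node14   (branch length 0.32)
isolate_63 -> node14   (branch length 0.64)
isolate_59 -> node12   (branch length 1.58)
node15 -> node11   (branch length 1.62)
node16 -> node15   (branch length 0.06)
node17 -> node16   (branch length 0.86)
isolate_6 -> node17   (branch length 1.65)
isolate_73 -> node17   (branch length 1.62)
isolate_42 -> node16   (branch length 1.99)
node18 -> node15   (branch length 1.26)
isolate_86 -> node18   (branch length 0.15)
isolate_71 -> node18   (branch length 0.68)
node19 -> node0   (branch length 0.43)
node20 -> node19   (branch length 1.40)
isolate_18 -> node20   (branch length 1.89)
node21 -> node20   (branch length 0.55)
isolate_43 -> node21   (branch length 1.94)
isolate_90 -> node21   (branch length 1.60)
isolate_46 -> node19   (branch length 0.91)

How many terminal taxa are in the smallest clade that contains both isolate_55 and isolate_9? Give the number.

4

The MRCA of isolate_55 and isolate_9 is the node subtending ((isolate_55,isolate_19),(isolate_85,isolate_9)).
That clade contains 4 terminal taxa: isolate_19, isolate_55, isolate_85, isolate_9.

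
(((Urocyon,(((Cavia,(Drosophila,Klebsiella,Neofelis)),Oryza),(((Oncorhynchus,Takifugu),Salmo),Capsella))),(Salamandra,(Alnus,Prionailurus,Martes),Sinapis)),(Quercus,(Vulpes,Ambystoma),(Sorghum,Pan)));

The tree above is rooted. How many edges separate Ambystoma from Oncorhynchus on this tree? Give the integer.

The MRCA of Ambystoma and Oncorhynchus is the root of the tree.
From Ambystoma up to that node: 3 branches. From Oncorhynchus up to the same node: 7 branches. Total: 3 + 7 = 10.

10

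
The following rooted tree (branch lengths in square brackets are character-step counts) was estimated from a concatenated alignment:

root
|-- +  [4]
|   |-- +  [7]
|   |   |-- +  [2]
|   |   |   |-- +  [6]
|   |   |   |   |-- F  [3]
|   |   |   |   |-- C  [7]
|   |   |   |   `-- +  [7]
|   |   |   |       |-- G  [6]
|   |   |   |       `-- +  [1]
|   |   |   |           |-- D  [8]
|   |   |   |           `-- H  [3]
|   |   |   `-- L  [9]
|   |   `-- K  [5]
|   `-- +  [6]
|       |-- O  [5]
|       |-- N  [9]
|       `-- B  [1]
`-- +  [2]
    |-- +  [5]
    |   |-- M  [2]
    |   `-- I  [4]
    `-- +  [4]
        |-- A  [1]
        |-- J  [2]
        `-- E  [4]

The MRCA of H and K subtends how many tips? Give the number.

7

The MRCA of H and K is the node subtending (((F,C,(G,(D,H))),L),K).
That clade contains 7 terminal taxa: C, D, F, G, H, K, L.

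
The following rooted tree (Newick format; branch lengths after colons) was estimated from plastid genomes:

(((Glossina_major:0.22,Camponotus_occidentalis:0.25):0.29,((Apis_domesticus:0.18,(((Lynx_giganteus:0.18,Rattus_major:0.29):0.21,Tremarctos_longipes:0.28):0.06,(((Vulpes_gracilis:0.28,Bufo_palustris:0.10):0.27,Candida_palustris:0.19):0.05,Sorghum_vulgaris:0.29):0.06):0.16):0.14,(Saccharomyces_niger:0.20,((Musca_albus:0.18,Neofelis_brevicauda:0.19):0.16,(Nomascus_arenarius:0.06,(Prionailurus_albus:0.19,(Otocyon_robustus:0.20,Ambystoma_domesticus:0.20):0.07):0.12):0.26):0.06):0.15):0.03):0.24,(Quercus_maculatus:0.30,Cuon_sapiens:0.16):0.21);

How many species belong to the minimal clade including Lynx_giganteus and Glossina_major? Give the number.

The MRCA of Lynx_giganteus and Glossina_major is the node subtending ((Glossina_major,Camponotus_occidentalis),((Apis_domesticus,(((Lynx_giganteus,Rattus_major),Tremarctos_longipes),(((Vulpes_gracilis,Bufo_palustris),Candida_palustris),Sorghum_vulgaris))),(Saccharomyces_niger,((Musca_albus,Neofelis_brevicauda),(Nomascus_arenarius,(Prionailurus_albus,(Otocyon_robustus,Ambystoma_domesticus))))))).
That clade contains 17 terminal taxa: Ambystoma_domesticus, Apis_domesticus, Bufo_palustris, Camponotus_occidentalis, Candida_palustris, Glossina_major, Lynx_giganteus, Musca_albus, Neofelis_brevicauda, Nomascus_arenarius, Otocyon_robustus, Prionailurus_albus, Rattus_major, Saccharomyces_niger, Sorghum_vulgaris, Tremarctos_longipes, Vulpes_gracilis.

17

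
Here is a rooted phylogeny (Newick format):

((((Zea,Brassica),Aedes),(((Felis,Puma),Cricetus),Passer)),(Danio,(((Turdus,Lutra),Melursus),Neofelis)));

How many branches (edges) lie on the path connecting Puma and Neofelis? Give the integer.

The MRCA of Puma and Neofelis is the root of the tree.
From Puma up to that node: 5 branches. From Neofelis up to the same node: 3 branches. Total: 5 + 3 = 8.

8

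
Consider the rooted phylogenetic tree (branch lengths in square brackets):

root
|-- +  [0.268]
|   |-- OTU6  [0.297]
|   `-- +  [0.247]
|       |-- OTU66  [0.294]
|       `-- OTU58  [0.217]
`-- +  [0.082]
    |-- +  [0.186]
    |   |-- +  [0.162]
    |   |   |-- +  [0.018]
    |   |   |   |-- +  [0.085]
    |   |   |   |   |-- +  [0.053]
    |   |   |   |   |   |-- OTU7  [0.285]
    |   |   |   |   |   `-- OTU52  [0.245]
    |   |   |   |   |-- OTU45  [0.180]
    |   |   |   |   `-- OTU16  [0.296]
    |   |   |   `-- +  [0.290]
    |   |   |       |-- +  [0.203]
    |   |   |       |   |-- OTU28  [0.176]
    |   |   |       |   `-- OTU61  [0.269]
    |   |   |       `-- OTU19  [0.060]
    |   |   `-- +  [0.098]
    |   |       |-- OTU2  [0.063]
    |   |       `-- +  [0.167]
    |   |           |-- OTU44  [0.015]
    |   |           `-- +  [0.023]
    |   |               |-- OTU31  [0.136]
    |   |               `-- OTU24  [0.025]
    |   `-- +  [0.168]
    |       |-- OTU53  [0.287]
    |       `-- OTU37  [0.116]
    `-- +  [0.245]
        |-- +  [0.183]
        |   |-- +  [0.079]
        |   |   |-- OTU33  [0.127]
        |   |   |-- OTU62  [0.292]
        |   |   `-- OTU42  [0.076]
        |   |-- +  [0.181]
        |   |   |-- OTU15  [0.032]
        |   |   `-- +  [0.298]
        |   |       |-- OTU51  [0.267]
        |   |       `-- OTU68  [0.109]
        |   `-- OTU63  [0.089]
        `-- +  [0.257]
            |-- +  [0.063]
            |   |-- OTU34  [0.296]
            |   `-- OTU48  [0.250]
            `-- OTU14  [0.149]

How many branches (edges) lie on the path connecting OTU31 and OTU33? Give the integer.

10

The MRCA of OTU31 and OTU33 is the node subtending ((((((OTU7,OTU52),OTU45,OTU16),((OTU28,OTU61),OTU19)),(OTU2,(OTU44,(OTU31,OTU24)))),(OTU53,OTU37)),(((OTU33,OTU62,OTU42),(OTU15,(OTU51,OTU68)),OTU63),((OTU34,OTU48),OTU14))).
From OTU31 up to that node: 6 branches. From OTU33 up to the same node: 4 branches. Total: 6 + 4 = 10.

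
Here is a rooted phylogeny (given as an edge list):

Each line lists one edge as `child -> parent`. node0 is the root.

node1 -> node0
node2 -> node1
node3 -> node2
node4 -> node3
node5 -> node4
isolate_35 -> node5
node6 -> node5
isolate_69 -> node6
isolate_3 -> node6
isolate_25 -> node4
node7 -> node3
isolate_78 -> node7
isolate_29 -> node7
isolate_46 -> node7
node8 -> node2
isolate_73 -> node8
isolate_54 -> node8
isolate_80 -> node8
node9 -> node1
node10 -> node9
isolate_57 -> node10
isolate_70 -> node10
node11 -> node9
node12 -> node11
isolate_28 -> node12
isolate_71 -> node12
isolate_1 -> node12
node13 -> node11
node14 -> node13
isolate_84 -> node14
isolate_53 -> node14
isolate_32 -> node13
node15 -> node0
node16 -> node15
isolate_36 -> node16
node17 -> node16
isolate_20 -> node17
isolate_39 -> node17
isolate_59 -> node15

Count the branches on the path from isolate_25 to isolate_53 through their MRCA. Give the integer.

The MRCA of isolate_25 and isolate_53 is the node subtending (((((isolate_35,(isolate_69,isolate_3)),isolate_25),(isolate_78,isolate_29,isolate_46)),(isolate_73,isolate_54,isolate_80)),((isolate_57,isolate_70),((isolate_28,isolate_71,isolate_1),((isolate_84,isolate_53),isolate_32)))).
From isolate_25 up to that node: 4 branches. From isolate_53 up to the same node: 5 branches. Total: 4 + 5 = 9.

9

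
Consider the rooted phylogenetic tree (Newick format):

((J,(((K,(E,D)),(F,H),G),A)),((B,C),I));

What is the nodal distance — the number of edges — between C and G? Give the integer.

The MRCA of C and G is the root of the tree.
From C up to that node: 3 branches. From G up to the same node: 4 branches. Total: 3 + 4 = 7.

7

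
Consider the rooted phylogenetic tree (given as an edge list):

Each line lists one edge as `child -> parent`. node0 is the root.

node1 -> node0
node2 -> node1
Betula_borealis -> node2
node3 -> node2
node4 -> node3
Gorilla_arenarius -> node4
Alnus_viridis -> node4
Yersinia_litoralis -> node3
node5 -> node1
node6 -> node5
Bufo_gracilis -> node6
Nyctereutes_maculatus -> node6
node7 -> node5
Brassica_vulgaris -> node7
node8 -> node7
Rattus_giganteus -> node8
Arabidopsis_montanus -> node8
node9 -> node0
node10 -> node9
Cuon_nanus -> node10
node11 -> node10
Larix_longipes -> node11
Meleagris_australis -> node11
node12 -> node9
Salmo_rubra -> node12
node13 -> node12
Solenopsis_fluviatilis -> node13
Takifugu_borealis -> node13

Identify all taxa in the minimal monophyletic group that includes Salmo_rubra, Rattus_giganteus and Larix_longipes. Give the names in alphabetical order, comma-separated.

Alnus_viridis, Arabidopsis_montanus, Betula_borealis, Brassica_vulgaris, Bufo_gracilis, Cuon_nanus, Gorilla_arenarius, Larix_longipes, Meleagris_australis, Nyctereutes_maculatus, Rattus_giganteus, Salmo_rubra, Solenopsis_fluviatilis, Takifugu_borealis, Yersinia_litoralis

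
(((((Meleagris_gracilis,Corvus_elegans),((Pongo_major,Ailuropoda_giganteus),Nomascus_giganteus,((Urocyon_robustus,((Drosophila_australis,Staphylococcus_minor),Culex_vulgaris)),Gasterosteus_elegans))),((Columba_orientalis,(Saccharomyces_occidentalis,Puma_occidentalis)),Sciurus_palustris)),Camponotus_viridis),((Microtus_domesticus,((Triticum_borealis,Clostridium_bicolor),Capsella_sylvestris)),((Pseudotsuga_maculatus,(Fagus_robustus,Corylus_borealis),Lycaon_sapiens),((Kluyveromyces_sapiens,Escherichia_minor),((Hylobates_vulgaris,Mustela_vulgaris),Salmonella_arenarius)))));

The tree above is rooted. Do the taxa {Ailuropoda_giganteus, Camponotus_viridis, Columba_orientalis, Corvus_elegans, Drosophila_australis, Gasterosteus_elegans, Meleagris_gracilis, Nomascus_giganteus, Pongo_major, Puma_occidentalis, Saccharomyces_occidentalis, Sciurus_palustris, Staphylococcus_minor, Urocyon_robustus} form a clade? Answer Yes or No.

No

The MRCA of the listed taxa subtends ((((Meleagris_gracilis,Corvus_elegans),((Pongo_major,Ailuropoda_giganteus),Nomascus_giganteus,((Urocyon_robustus,((Drosophila_australis,Staphylococcus_minor),Culex_vulgaris)),Gasterosteus_elegans))),((Columba_orientalis,(Saccharomyces_occidentalis,Puma_occidentalis)),Sciurus_palustris)),Camponotus_viridis).
That clade also contains Culex_vulgaris, which is not in the proposed group, so the group is not monophyletic.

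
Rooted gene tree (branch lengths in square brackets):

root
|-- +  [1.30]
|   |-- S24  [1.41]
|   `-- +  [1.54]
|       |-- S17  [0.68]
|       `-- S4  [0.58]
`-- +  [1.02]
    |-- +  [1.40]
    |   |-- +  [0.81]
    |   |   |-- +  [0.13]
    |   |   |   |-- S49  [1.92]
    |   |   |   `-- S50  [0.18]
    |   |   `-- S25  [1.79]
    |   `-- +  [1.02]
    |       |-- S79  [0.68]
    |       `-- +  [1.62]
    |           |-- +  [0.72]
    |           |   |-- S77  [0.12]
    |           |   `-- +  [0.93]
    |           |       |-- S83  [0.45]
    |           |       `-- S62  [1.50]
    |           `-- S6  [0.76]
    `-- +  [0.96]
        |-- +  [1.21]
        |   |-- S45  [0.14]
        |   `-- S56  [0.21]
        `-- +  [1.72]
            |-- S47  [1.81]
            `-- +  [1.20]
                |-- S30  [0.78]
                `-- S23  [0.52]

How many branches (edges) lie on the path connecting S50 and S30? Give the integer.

The MRCA of S50 and S30 is the node subtending ((((S49,S50),S25),(S79,((S77,(S83,S62)),S6))),((S45,S56),(S47,(S30,S23)))).
From S50 up to that node: 4 branches. From S30 up to the same node: 4 branches. Total: 4 + 4 = 8.

8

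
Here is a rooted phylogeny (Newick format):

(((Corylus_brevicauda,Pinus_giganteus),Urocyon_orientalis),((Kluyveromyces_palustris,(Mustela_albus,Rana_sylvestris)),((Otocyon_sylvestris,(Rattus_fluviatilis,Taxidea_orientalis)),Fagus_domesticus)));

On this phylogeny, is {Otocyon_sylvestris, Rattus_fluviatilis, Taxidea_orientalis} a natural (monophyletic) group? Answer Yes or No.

The most recent common ancestor of these taxa subtends (Otocyon_sylvestris,(Rattus_fluviatilis,Taxidea_orientalis)).
That clade has exactly 3 tips — every listed taxon and nothing else — so the group is monophyletic.

Yes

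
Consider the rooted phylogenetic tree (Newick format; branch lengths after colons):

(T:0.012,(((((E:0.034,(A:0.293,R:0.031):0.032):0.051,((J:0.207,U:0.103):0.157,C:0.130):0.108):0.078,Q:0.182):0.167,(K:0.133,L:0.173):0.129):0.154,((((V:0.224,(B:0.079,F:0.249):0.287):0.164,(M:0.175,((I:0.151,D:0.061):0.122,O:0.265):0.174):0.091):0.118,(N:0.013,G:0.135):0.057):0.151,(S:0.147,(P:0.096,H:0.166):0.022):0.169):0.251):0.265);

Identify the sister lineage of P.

H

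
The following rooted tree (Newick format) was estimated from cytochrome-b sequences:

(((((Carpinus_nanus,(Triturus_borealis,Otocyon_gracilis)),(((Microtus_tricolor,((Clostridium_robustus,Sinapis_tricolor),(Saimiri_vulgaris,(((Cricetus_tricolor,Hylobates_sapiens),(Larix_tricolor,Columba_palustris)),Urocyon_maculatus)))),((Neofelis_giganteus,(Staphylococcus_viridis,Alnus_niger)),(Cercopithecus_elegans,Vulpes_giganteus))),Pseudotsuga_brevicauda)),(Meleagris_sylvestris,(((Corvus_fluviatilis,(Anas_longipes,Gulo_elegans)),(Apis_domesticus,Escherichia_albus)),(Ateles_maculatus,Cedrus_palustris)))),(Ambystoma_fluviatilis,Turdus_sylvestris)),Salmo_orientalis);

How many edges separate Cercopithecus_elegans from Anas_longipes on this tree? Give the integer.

The MRCA of Cercopithecus_elegans and Anas_longipes is the node subtending (((Carpinus_nanus,(Triturus_borealis,Otocyon_gracilis)),(((Microtus_tricolor,((Clostridium_robustus,Sinapis_tricolor),(Saimiri_vulgaris,(((Cricetus_tricolor,Hylobates_sapiens),(Larix_tricolor,Columba_palustris)),Urocyon_maculatus)))),((Neofelis_giganteus,(Staphylococcus_viridis,Alnus_niger)),(Cercopithecus_elegans,Vulpes_giganteus))),Pseudotsuga_brevicauda)),(Meleagris_sylvestris,(((Corvus_fluviatilis,(Anas_longipes,Gulo_elegans)),(Apis_domesticus,Escherichia_albus)),(Ateles_maculatus,Cedrus_palustris)))).
From Cercopithecus_elegans up to that node: 6 branches. From Anas_longipes up to the same node: 6 branches. Total: 6 + 6 = 12.

12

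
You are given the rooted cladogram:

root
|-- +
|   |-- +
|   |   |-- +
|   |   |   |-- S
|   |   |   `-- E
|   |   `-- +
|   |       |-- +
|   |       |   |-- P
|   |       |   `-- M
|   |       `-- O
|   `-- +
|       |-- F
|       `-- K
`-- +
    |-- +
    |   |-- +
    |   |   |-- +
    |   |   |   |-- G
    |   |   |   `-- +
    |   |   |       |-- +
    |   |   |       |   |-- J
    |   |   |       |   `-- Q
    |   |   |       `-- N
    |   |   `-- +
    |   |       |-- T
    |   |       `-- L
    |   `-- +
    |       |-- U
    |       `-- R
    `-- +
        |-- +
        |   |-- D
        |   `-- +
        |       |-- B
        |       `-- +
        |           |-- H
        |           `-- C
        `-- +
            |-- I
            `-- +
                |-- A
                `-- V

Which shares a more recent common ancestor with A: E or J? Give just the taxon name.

J

The MRCA of A and J subtends ((((G,((J,Q),N)),(T,L)),(U,R)),((D,(B,(H,C))),(I,(A,V)))) (15 taxa).
The MRCA of A and E is the root, subtending the entire tree (22 taxa).
The first is nested inside the second, so A shares a more recent common ancestor with J.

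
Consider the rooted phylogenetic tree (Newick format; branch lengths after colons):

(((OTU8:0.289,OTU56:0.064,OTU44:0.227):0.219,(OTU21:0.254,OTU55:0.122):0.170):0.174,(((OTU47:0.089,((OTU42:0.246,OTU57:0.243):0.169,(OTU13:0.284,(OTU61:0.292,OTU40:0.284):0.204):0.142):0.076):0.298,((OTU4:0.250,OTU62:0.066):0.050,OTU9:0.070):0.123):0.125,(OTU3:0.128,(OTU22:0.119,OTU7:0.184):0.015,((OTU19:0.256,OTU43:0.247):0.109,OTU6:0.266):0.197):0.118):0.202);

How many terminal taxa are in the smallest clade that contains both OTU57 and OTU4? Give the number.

The MRCA of OTU57 and OTU4 is the node subtending ((OTU47,((OTU42,OTU57),(OTU13,(OTU61,OTU40)))),((OTU4,OTU62),OTU9)).
That clade contains 9 terminal taxa: OTU13, OTU4, OTU40, OTU42, OTU47, OTU57, OTU61, OTU62, OTU9.

9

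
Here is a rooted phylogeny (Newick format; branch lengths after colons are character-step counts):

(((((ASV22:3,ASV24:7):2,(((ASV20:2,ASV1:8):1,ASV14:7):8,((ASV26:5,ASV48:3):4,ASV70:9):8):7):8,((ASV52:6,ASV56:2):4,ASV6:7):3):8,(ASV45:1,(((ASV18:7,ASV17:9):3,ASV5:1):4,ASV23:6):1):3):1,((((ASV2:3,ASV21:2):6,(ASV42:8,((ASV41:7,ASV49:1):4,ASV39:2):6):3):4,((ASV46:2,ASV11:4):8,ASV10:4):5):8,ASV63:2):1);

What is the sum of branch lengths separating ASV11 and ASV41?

41

The path runs ASV11 → … → MRCA → … → ASV41; the MRCA is the node subtending (((ASV2,ASV21),(ASV42,((ASV41,ASV49),ASV39))),((ASV46,ASV11),ASV10)).
Branch lengths along that path: 4 + 8 + 5 + 4 + 3 + 6 + 4 + 7 = 41.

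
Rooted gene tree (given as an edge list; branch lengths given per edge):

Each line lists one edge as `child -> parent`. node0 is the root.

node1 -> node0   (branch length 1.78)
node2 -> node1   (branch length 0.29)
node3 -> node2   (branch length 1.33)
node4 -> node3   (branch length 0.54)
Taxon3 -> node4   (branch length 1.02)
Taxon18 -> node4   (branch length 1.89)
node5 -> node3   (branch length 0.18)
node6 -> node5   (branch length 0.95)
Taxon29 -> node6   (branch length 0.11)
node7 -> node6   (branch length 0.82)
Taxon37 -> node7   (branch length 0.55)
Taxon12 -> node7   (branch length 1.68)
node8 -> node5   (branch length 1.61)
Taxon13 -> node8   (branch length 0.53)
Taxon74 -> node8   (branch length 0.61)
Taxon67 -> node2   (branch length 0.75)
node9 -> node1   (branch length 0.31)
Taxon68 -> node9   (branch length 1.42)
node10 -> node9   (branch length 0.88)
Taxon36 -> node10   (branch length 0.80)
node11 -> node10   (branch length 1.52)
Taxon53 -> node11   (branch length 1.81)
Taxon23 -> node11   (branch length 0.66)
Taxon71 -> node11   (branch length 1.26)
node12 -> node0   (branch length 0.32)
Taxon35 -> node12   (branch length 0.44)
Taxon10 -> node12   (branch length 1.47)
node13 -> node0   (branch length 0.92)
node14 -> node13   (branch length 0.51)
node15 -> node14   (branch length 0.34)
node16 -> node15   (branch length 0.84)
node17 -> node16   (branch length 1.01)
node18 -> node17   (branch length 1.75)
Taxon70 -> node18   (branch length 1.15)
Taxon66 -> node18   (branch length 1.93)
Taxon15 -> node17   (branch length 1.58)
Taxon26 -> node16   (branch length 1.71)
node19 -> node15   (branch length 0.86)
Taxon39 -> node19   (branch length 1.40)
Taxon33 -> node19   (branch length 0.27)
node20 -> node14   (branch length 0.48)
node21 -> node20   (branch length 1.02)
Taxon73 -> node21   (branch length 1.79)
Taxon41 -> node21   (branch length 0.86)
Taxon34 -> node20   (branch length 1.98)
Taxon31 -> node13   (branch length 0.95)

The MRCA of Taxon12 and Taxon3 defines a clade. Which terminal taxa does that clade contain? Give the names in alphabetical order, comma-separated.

Tracing Taxon12: it sits inside (Taxon37,Taxon12).
Tracing Taxon3: it sits inside (Taxon3,Taxon18).
The smallest clade enclosing both is ((Taxon3,Taxon18),((Taxon29,(Taxon37,Taxon12)),(Taxon13,Taxon74))); the answer is its 7 terminal taxa in alphabetical order.

Taxon12, Taxon13, Taxon18, Taxon29, Taxon3, Taxon37, Taxon74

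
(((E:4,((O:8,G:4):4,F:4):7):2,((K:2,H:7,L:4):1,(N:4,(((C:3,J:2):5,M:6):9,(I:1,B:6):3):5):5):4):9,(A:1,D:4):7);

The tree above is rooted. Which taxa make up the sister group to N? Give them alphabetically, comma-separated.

N attaches to the tree at the node subtending (N,(((C,J),M),(I,B))).
The other lineage descending from that same node — the sister group — is (((C,J),M),(I,B)); its 5 tips in alphabetical order are the answer.

B, C, I, J, M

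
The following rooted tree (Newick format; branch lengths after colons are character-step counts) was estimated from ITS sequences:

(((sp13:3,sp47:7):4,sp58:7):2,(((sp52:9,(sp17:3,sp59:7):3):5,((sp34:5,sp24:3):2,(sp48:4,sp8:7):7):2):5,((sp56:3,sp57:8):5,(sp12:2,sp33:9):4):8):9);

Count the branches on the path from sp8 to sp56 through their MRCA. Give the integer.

The MRCA of sp8 and sp56 is the node subtending (((sp52,(sp17,sp59)),((sp34,sp24),(sp48,sp8))),((sp56,sp57),(sp12,sp33))).
From sp8 up to that node: 4 branches. From sp56 up to the same node: 3 branches. Total: 4 + 3 = 7.

7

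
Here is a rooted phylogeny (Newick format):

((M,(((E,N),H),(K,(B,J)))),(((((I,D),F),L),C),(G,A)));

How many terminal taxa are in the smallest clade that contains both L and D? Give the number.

4

The MRCA of L and D is the node subtending (((I,D),F),L).
That clade contains 4 terminal taxa: D, F, I, L.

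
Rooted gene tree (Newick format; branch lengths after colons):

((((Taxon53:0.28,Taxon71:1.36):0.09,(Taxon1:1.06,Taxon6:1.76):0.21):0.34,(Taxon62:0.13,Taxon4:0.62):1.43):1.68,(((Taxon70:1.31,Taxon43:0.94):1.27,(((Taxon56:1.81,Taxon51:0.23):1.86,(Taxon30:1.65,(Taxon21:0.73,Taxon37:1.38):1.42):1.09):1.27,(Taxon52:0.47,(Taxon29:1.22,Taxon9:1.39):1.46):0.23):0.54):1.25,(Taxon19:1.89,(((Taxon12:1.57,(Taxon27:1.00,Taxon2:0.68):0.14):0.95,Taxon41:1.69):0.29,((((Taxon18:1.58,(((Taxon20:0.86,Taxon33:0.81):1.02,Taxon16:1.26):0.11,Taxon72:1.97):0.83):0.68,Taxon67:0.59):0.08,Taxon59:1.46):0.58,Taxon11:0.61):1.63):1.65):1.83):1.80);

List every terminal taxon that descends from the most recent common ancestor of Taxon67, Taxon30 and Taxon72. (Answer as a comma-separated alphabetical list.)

Tracing Taxon67: it sits inside ((Taxon18,(((Taxon20,Taxon33),Taxon16),Taxon72)),Taxon67).
Tracing Taxon30: it sits inside (Taxon30,(Taxon21,Taxon37)).
Tracing Taxon72: it sits inside (((Taxon20,Taxon33),Taxon16),Taxon72).
The smallest clade enclosing all 3 is (((Taxon70,Taxon43),(((Taxon56,Taxon51),(Taxon30,(Taxon21,Taxon37))),(Taxon52,(Taxon29,Taxon9)))),(Taxon19,(((Taxon12,(Taxon27,Taxon2)),Taxon41),((((Taxon18,(((Taxon20,Taxon33),Taxon16),Taxon72)),Taxon67),Taxon59),Taxon11)))); the answer is its 23 terminal taxa in alphabetical order.

Taxon11, Taxon12, Taxon16, Taxon18, Taxon19, Taxon2, Taxon20, Taxon21, Taxon27, Taxon29, Taxon30, Taxon33, Taxon37, Taxon41, Taxon43, Taxon51, Taxon52, Taxon56, Taxon59, Taxon67, Taxon70, Taxon72, Taxon9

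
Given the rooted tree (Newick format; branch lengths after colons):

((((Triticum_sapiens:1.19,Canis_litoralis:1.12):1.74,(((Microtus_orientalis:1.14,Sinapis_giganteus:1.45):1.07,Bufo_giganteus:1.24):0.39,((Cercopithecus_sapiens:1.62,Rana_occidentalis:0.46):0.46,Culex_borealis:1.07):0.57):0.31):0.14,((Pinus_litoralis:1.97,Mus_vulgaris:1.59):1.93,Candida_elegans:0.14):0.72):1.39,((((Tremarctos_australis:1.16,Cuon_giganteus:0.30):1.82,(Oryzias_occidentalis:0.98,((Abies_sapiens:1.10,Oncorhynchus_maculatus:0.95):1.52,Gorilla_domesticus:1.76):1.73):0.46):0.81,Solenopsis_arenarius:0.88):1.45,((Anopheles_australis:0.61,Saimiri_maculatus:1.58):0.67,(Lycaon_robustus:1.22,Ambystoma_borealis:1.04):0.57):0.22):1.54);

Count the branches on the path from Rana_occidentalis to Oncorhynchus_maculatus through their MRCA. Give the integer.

13

The MRCA of Rana_occidentalis and Oncorhynchus_maculatus is the root of the tree.
From Rana_occidentalis up to that node: 6 branches. From Oncorhynchus_maculatus up to the same node: 7 branches. Total: 6 + 7 = 13.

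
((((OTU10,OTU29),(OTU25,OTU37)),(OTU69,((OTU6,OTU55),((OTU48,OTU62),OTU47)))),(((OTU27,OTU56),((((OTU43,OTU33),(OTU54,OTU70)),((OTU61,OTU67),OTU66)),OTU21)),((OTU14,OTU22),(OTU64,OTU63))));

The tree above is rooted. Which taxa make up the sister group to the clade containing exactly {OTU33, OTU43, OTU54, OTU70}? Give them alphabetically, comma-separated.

OTU61, OTU66, OTU67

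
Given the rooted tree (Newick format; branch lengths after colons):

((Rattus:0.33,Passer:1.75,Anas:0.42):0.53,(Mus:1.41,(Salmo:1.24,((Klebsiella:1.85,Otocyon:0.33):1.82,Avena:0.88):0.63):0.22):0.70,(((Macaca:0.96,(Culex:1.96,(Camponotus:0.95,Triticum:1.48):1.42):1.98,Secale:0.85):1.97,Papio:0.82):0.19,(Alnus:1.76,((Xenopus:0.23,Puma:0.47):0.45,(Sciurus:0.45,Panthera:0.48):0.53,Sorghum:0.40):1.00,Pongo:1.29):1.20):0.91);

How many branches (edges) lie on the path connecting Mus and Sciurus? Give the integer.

The MRCA of Mus and Sciurus is the root of the tree.
From Mus up to that node: 2 branches. From Sciurus up to the same node: 5 branches. Total: 2 + 5 = 7.

7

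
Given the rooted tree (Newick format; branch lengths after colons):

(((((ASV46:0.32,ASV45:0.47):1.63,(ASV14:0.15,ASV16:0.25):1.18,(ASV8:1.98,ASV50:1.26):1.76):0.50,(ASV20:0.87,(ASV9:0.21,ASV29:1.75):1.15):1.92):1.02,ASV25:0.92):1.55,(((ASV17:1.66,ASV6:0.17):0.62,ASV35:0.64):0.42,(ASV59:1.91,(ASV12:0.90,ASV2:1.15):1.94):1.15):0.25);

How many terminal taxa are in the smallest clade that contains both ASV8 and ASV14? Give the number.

6

The MRCA of ASV8 and ASV14 is the node subtending ((ASV46,ASV45),(ASV14,ASV16),(ASV8,ASV50)).
That clade contains 6 terminal taxa: ASV14, ASV16, ASV45, ASV46, ASV50, ASV8.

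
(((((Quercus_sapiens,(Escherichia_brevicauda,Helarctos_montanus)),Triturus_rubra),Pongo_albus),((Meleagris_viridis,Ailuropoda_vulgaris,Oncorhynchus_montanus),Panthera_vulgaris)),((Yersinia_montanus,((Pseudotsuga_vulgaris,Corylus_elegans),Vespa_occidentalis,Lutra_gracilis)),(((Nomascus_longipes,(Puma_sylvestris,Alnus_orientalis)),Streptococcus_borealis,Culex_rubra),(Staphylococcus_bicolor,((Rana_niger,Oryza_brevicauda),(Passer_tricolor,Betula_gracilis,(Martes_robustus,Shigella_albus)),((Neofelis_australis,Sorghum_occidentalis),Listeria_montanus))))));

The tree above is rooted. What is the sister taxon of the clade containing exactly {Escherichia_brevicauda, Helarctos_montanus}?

Quercus_sapiens

The clade containing exactly {Escherichia_brevicauda, Helarctos_montanus} attaches to the tree at the node subtending (Quercus_sapiens,(Escherichia_brevicauda,Helarctos_montanus)).
The other lineage descending from that same node — the sister group — is the single tip Quercus_sapiens.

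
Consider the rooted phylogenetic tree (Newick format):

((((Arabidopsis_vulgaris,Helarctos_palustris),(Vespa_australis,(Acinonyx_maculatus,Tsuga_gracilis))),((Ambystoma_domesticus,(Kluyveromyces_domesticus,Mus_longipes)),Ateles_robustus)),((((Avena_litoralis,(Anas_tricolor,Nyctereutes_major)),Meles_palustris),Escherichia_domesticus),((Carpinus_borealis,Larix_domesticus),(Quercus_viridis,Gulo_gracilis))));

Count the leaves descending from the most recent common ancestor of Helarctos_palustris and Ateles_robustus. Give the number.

The MRCA of Helarctos_palustris and Ateles_robustus is the node subtending (((Arabidopsis_vulgaris,Helarctos_palustris),(Vespa_australis,(Acinonyx_maculatus,Tsuga_gracilis))),((Ambystoma_domesticus,(Kluyveromyces_domesticus,Mus_longipes)),Ateles_robustus)).
That clade contains 9 terminal taxa: Acinonyx_maculatus, Ambystoma_domesticus, Arabidopsis_vulgaris, Ateles_robustus, Helarctos_palustris, Kluyveromyces_domesticus, Mus_longipes, Tsuga_gracilis, Vespa_australis.

9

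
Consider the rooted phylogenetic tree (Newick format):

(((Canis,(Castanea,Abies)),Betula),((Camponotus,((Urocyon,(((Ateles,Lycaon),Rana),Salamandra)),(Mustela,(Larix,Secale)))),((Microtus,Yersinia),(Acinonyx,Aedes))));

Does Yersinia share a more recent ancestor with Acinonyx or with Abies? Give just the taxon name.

The MRCA of Yersinia and Acinonyx subtends ((Microtus,Yersinia),(Acinonyx,Aedes)) (4 taxa).
The MRCA of Yersinia and Abies is the root, subtending the entire tree (17 taxa).
The first is nested inside the second, so Yersinia shares a more recent common ancestor with Acinonyx.

Acinonyx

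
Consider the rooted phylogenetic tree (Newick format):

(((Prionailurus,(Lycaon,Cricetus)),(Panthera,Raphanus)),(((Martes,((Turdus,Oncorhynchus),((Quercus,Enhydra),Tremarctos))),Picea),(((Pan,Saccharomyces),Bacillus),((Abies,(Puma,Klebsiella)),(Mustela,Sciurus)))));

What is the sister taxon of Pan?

Pan attaches to the tree at the node subtending (Pan,Saccharomyces).
The other lineage descending from that same node — the sister group — is the single tip Saccharomyces.

Saccharomyces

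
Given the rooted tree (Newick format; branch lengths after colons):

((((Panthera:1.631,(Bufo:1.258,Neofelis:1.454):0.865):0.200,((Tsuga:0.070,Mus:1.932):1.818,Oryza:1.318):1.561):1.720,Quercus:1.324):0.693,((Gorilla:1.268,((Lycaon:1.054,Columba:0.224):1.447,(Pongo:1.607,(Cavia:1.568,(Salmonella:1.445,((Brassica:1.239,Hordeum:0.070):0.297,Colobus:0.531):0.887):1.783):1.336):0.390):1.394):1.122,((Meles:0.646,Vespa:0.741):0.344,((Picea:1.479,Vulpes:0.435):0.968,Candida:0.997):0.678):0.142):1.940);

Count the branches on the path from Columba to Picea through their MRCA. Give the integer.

8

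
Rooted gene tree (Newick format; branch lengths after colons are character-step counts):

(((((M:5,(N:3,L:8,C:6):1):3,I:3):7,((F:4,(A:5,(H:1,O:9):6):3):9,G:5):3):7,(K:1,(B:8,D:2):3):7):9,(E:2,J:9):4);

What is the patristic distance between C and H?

39

The path runs C → … → MRCA → … → H; the MRCA is the node subtending (((M,(N,L,C)),I),((F,(A,(H,O))),G)).
Branch lengths along that path: 6 + 1 + 3 + 7 + 3 + 9 + 3 + 6 + 1 = 39.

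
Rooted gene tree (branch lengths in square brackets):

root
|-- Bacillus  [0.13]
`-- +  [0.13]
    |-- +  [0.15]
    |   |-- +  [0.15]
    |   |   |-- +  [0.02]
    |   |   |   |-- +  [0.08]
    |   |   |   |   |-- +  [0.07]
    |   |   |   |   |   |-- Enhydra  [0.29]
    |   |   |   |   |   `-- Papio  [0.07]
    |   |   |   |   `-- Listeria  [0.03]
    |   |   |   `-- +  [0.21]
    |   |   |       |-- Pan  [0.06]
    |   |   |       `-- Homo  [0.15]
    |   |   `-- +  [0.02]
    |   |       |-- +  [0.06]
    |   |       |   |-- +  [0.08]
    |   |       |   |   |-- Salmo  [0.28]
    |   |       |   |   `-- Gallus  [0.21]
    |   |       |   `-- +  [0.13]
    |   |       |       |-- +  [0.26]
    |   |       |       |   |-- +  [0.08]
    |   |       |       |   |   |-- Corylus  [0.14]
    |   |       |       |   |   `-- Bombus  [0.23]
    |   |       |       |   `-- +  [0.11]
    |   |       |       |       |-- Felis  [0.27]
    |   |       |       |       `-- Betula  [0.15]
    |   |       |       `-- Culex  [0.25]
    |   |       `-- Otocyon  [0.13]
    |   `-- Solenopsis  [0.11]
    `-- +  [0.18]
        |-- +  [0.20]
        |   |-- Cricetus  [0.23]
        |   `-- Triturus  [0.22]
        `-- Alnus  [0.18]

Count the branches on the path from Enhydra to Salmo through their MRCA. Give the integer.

The MRCA of Enhydra and Salmo is the node subtending ((((Enhydra,Papio),Listeria),(Pan,Homo)),(((Salmo,Gallus),(((Corylus,Bombus),(Felis,Betula)),Culex)),Otocyon)).
From Enhydra up to that node: 4 branches. From Salmo up to the same node: 4 branches. Total: 4 + 4 = 8.

8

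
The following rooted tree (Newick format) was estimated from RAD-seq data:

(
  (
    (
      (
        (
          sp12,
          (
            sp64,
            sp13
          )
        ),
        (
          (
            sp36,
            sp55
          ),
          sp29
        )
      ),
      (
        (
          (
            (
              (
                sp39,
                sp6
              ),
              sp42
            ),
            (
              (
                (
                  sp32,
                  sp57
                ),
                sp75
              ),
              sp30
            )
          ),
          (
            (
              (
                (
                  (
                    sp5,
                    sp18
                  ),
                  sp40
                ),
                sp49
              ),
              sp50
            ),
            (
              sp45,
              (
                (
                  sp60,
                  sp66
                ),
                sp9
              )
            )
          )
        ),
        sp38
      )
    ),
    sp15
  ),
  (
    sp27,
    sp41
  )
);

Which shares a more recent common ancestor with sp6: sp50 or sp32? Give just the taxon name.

The MRCA of sp6 and sp32 subtends (((sp39,sp6),sp42),(((sp32,sp57),sp75),sp30)) (7 taxa).
The MRCA of sp6 and sp50 subtends ((((sp39,sp6),sp42),(((sp32,sp57),sp75),sp30)),(((((sp5,sp18),sp40),sp49),sp50),(sp45,((sp60,sp66),sp9)))) (16 taxa).
The first is nested inside the second, so sp6 shares a more recent common ancestor with sp32.

sp32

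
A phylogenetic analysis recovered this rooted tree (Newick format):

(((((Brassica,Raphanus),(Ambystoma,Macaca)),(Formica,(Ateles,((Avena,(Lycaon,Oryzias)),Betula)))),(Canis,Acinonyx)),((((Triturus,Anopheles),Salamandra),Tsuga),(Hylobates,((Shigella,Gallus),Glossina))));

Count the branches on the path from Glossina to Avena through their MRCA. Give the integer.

11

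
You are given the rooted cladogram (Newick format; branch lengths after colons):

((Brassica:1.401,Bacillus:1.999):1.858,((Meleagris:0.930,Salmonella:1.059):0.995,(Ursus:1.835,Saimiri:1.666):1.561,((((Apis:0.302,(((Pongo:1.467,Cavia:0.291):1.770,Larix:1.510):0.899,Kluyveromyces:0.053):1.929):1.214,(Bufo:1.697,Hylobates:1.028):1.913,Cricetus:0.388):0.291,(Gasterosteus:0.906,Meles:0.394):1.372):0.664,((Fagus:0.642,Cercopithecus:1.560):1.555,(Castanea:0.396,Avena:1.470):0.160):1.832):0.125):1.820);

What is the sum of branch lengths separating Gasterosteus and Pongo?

The path runs Gasterosteus → … → MRCA → … → Pongo; the MRCA is the node subtending (((Apis,(((Pongo,Cavia),Larix),Kluyveromyces)),(Bufo,Hylobates),Cricetus),(Gasterosteus,Meles)).
Branch lengths along that path: 0.906 + 1.372 + 0.291 + 1.214 + 1.929 + 0.899 + 1.770 + 1.467 = 9.848.

9.848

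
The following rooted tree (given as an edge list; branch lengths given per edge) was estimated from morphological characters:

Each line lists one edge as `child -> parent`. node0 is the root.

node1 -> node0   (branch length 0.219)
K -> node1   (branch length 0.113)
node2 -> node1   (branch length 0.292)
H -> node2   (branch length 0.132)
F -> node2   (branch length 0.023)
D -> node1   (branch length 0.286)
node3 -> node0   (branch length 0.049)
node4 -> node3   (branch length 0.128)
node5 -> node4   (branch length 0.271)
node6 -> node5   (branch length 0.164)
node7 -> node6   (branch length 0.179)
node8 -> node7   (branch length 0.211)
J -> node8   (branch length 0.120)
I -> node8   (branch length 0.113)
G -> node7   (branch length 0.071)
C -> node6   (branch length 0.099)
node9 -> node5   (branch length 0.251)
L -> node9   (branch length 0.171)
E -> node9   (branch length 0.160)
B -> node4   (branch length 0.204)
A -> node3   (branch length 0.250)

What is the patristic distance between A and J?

The path runs A → … → MRCA → … → J; the MRCA is the node subtending ((((((J,I),G),C),(L,E)),B),A).
Branch lengths along that path: 0.250 + 0.128 + 0.271 + 0.164 + 0.179 + 0.211 + 0.120 = 1.323.

1.323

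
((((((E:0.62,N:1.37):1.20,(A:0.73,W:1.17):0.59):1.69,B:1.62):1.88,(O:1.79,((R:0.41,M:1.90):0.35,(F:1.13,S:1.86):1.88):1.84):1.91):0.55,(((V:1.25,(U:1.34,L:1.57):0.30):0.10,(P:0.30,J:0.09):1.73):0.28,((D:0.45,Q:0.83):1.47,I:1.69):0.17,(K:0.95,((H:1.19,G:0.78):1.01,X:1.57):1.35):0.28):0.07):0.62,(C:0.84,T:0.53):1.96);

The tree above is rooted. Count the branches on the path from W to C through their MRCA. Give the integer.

The MRCA of W and C is the root of the tree.
From W up to that node: 6 branches. From C up to the same node: 2 branches. Total: 6 + 2 = 8.

8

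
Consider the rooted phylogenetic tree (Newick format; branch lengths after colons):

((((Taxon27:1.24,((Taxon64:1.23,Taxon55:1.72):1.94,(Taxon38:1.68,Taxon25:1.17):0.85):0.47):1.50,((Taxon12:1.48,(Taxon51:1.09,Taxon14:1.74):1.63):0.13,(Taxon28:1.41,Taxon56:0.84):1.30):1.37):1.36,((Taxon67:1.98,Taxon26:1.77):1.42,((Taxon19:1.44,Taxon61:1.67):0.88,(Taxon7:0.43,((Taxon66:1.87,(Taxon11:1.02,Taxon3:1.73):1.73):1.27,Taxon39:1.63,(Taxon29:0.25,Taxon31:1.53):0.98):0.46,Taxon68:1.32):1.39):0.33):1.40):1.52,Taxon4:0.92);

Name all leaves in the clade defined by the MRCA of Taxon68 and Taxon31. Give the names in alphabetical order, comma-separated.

Taxon11, Taxon29, Taxon3, Taxon31, Taxon39, Taxon66, Taxon68, Taxon7

Tracing Taxon68: it sits inside (Taxon7,((Taxon66,(Taxon11,Taxon3)),Taxon39,(Taxon29,Taxon31)),Taxon68).
Tracing Taxon31: it sits inside (Taxon29,Taxon31).
The smallest clade enclosing both is (Taxon7,((Taxon66,(Taxon11,Taxon3)),Taxon39,(Taxon29,Taxon31)),Taxon68); the answer is its 8 terminal taxa in alphabetical order.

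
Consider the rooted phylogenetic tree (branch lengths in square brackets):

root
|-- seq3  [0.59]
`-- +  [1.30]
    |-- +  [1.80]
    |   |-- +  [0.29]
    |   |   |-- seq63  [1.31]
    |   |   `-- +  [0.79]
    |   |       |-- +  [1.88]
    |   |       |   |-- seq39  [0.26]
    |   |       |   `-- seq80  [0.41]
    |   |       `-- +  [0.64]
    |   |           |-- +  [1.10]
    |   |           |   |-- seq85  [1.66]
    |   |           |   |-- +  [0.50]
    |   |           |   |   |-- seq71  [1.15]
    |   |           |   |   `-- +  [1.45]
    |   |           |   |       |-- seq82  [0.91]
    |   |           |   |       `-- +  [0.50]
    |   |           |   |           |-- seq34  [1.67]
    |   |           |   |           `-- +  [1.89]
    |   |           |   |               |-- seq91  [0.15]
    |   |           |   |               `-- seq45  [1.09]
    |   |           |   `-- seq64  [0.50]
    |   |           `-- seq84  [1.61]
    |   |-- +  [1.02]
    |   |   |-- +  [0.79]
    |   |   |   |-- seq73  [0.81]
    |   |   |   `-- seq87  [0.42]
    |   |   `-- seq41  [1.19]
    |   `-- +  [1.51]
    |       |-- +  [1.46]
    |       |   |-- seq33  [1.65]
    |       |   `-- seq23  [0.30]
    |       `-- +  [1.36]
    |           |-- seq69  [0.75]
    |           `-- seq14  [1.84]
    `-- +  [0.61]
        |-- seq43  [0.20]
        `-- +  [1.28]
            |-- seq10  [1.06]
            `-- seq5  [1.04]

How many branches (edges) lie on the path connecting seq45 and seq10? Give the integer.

The MRCA of seq45 and seq10 is the node subtending (((seq63,((seq39,seq80),((seq85,(seq71,(seq82,(seq34,(seq91,seq45)))),seq64),seq84))),((seq73,seq87),seq41),((seq33,seq23),(seq69,seq14))),(seq43,(seq10,seq5))).
From seq45 up to that node: 10 branches. From seq10 up to the same node: 3 branches. Total: 10 + 3 = 13.

13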